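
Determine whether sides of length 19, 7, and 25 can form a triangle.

For three segments to close into a triangle, no single side can be as long as the other two combined.
The longest side is 25, and 7 + 19 = 26 > 25.
A triangle can be formed.

Yes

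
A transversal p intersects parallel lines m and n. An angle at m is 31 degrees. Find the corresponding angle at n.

When a transversal crosses parallel lines, angles in the same position at each intersection are called corresponding angles.
These are always equal, so the answer is 31 degrees.

31 degrees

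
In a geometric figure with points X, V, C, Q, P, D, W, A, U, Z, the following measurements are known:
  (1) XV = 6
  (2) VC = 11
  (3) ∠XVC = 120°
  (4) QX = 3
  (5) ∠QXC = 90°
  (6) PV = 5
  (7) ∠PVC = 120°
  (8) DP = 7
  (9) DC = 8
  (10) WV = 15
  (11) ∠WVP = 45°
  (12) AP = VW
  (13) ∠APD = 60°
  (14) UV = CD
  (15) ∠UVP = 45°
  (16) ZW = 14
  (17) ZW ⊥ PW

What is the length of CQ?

Step 1: By the law of cosines on triangle CVX: CX² = 11² + 6² − 2·11·6·cos(120°) = 223, so CX ≈ 14.93.
Step 2: By the law of cosines on triangle CXQ: CQ² = 14.93² + 3² − 2·14.93·3·cos(90°) = 232, so CQ = 2·√58.

Therefore, the length of CQ = 2·√58.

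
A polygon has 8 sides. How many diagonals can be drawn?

The number of diagonals in an n-gon is n(n - 3)/2.
For n = 8: 8(8 - 3)/2 = 8 × 5 / 2 = 20.

20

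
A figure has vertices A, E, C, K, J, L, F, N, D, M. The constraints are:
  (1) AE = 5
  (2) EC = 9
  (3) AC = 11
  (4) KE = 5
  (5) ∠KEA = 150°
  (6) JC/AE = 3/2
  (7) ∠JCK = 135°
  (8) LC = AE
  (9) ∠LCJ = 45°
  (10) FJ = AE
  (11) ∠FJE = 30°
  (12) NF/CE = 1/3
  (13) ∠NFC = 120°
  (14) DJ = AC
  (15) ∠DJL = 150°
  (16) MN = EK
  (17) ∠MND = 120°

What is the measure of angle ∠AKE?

Step 1: By the law of cosines on triangle KEA: KA² = 5² + 5² − 2·5·5·cos(150°) = 93.3, so KA ≈ 9.66.
Step 2: By the inverse law of cosines on triangle AKE: cos(∠AKE) = (9.66² + 5² − 5²) / (2·9.66·5) = 93.3/96.59 = 0.9659, so ∠AKE = 15°.

Therefore, the measure of angle ∠AKE = 15°.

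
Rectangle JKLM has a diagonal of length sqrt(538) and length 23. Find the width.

b = sqrt(d^2 - a^2) = sqrt(538 - 529) = sqrt(9) = 3

3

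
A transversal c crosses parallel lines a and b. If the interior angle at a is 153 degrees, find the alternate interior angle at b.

Alternate interior angles are equal: 153 degrees.

153 degrees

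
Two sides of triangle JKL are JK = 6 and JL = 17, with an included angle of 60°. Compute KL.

By the law of cosines: KL^2 = JK^2 + JL^2 - 2*JK*JL*cos(J)
KL^2 = 6^2 + 17^2 - 2*6*17*cos(60°)
KL^2 = 36 + 289 - 204*(1/2)
KL^2 = 223
KL = sqrt(223)

sqrt(223)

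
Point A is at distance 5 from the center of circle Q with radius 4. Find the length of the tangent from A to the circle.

The tangent, radius, and line from the external point to the center form a right triangle.
The right angle is where the tangent meets the radius.
By the Pythagorean theorem: tangent² + 4² = 5²
tangent² = 25 - 16 = 9
tangent = 3

3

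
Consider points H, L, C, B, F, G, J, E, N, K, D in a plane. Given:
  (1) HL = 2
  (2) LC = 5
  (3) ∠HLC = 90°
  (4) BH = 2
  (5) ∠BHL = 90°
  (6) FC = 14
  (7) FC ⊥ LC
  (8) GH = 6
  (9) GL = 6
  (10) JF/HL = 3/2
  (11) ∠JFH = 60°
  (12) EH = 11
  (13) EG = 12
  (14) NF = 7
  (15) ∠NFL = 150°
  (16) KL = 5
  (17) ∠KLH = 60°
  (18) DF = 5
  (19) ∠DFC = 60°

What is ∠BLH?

Step 1: By the law of cosines on triangle LHB: LB² = 2² + 2² − 2·2·2·cos(90°) = 8, so LB = 2·√2.
Step 2: By the inverse law of cosines on triangle BLH: cos(∠BLH) = ((2·√2)² + 2² − 2²) / (2·2·√2·2) = 8/11.31 = 0.7071, so ∠BLH = 45°.

Therefore, the measure of angle ∠BLH = 45°.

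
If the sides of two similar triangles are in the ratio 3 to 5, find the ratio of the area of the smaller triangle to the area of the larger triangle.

Area ratio = (side ratio)^2 = (3/5)^2 = 9:25.

9:25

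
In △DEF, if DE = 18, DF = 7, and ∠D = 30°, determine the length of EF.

By the law of cosines: EF^2 = DE^2 + DF^2 - 2*DE*DF*cos(D)
EF^2 = 18^2 + 7^2 - 2*18*7*cos(30°)
EF^2 = 324 + 49 - 252*(sqrt(3)/2)
EF^2 = 373 - 126*sqrt(3)
EF = sqrt(373 - 126*sqrt(3))

sqrt(373 - 126*sqrt(3))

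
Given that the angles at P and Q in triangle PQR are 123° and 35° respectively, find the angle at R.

angle R = 180 - 123 - 35 = 22 degrees.

22 degrees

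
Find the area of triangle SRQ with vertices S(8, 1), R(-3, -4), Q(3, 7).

Shoelace: Area = (1/2)|8(-4-7) + -3(7-1) + 3(1--4)| = (1/2)(91) = 91/2

91/2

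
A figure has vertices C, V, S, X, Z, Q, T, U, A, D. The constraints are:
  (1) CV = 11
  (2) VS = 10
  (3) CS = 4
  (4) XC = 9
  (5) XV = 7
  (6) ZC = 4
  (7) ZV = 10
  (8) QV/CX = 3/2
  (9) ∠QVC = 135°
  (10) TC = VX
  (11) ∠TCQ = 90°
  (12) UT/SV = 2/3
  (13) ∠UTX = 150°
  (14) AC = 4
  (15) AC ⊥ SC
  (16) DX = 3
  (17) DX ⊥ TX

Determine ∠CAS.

Step 1: By the law of cosines on triangle ACS: AS² = 4² + 4² − 2·4·4·cos(90°) = 32, so AS = 4·√2.
Step 2: By the inverse law of cosines on triangle CAS: cos(∠CAS) = (4² + (4·√2)² − 4²) / (2·4·4·√2) = 32/45.25 = 0.7071, so ∠CAS = 45°.

Therefore, the measure of angle ∠CAS = 45°.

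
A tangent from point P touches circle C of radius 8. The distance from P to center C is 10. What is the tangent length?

The tangent, radius, and line from the external point to the center form a right triangle.
The right angle is where the tangent meets the radius.
By the Pythagorean theorem: tangent² + 8² = 10²
tangent² = 100 - 64 = 36
tangent = 6

6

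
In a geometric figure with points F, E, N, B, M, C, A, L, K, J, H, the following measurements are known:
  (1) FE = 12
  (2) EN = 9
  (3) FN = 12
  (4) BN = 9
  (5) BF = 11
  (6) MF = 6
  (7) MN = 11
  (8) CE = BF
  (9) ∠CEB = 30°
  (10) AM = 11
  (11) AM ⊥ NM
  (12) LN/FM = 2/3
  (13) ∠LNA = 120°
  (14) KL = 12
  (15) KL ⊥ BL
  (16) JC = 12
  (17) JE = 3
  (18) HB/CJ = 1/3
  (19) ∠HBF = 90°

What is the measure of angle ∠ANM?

Step 1: By the law of cosines on triangle NMA: NA² = 11² + 11² − 2·11·11·cos(90°) = 242, so NA = 11·√2.
Step 2: By the inverse law of cosines on triangle ANM: cos(∠ANM) = ((11·√2)² + 11² − 11²) / (2·11·√2·11) = 242/342.24 = 0.7071, so ∠ANM = 45°.

Therefore, the measure of angle ∠ANM = 45°.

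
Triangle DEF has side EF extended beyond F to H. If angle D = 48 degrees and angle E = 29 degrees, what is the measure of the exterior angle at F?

By the exterior angle theorem, an exterior angle of a triangle equals the sum of the two remote interior angles.
Exterior angle = angle D + angle E
Exterior angle = 48 + 29 = 77 degrees

77 degrees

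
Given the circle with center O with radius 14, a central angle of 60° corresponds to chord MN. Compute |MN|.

Chord = 2(14) sin(30°) = 14

14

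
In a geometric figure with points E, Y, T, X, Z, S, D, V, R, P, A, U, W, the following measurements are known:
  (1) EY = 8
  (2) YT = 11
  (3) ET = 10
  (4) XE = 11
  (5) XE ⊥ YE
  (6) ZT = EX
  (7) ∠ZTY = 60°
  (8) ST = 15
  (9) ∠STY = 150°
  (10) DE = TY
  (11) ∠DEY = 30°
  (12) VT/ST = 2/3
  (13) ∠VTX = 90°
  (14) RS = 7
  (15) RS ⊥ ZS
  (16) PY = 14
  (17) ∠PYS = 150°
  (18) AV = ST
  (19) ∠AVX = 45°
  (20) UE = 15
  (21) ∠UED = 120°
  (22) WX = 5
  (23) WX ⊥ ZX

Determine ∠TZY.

From the given relations: ZT = EX = 11.
Step 1: By the law of cosines on triangle ZTY: ZY² = 11² + 11² − 2·11·11·cos(60°) = 121, so ZY = 11.
Step 2: By the inverse law of cosines on triangle TZY: cos(∠TZY) = (11² + 11² − 11²) / (2·11·11) = 121/242 = 0.5, so ∠TZY = 60°.

Therefore, the measure of angle ∠TZY = 60°.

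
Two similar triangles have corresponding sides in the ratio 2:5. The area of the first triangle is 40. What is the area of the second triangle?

The ratio of areas of similar triangles = (side ratio)^2.
Side ratio = 2:5, so area ratio = 4:25.
Area of the second triangle / Area of the first triangle = 25/4
Area of the second triangle = 40 * 25/4 = 250

250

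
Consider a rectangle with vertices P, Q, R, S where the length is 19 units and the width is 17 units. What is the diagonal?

d = sqrt(19^2 + 17^2) = sqrt(650) = 5*sqrt(26)

5*sqrt(26)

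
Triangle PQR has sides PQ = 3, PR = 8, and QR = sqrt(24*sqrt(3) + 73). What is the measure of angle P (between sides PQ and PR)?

cos(P) = (3² + 8² - (sqrt(24*sqrt(3) + 73))²) / (2 × 3 × 8) = -sqrt(3)/2, so P = arccos(-sqrt(3)/2) = 150°.

150°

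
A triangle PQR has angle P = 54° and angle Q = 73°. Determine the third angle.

By the triangle angle sum property, the three interior angles of any triangle add up to 180°.
We know angle P = 54° and angle Q = 73°, so their sum is 127°.
Therefore angle R = 180° - 127° = 53°.

53 degrees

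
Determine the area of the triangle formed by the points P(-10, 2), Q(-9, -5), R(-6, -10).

Using the Shoelace formula for a triangle:
Area = (1/2)|x0(y1 - y2) + x1(y2 - y0) + x2(y0 - y1)|
Area = (1/2)|-10(-5 - -10) + -9(-10 - 2) + -6(2 - -5)|
Area = (1/2)|-50 + 108 + -42|
Area = (1/2)|16|
Area = (1/2)(16)
Area = 8

8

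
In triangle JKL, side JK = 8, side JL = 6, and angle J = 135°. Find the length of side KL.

When two sides and the included angle are known, the law of cosines gives the third side.
c^2 = a^2 + b^2 - 2ab cos(C) generalizes the Pythagorean theorem to non-right triangles.
Here: KL^2 = 64 + 36 - 96*(-sqrt(2)/2) = 48*sqrt(2) + 100
KL = 2*sqrt(12*sqrt(2) + 25)

2*sqrt(12*sqrt(2) + 25)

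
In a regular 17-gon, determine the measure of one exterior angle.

Each exterior angle of a regular n-gon is 360 / n.
For n = 17: 360 / 17 = 360/17 degrees.

360/17 degrees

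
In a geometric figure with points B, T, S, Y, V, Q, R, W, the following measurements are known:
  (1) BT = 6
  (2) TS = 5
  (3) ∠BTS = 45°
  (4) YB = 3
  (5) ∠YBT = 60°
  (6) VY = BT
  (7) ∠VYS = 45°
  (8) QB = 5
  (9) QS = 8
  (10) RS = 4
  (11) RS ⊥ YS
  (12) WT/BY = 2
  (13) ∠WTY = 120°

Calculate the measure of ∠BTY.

Step 1: By the law of cosines on triangle TBY: TY² = 6² + 3² − 2·6·3·cos(60°) = 27, so TY = 3·√3.
Step 2: By the inverse law of cosines on triangle BTY: cos(∠BTY) = (6² + (3·√3)² − 3²) / (2·6·3·√3) = 54/62.35 = 0.866, so ∠BTY = 30°.

Therefore, the measure of angle ∠BTY = 30°.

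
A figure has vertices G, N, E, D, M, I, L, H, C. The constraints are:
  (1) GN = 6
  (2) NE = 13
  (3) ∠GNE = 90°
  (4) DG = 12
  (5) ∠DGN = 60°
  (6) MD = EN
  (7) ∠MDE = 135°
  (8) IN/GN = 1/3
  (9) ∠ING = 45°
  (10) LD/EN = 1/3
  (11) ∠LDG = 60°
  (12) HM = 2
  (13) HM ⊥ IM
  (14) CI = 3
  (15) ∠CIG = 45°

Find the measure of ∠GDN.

Step 1: By the law of cosines on triangle DGN: DN² = 12² + 6² − 2·12·6·cos(60°) = 108, so DN = 6·√3.
Step 2: By the inverse law of cosines on triangle GDN: cos(∠GDN) = (12² + (6·√3)² − 6²) / (2·12·6·√3) = 216/249.42 = 0.866, so ∠GDN = 30°.

Therefore, the measure of angle ∠GDN = 30°.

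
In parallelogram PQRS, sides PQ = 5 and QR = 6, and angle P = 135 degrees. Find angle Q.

Consecutive angles are supplementary: angle Q = 180 - 135 = 45 degrees.

45 degrees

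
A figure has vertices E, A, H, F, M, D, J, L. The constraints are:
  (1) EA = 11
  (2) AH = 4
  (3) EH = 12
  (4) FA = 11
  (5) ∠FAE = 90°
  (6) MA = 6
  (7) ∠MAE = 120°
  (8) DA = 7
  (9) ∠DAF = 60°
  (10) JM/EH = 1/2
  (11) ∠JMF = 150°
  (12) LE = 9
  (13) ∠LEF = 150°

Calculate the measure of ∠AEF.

Step 1: By the law of cosines on triangle EAF: EF² = 11² + 11² − 2·11·11·cos(90°) = 242, so EF = 11·√2.
Step 2: By the inverse law of cosines on triangle AEF: cos(∠AEF) = (11² + (11·√2)² − 11²) / (2·11·11·√2) = 242/342.24 = 0.7071, so ∠AEF = 45°.

Therefore, the measure of angle ∠AEF = 45°.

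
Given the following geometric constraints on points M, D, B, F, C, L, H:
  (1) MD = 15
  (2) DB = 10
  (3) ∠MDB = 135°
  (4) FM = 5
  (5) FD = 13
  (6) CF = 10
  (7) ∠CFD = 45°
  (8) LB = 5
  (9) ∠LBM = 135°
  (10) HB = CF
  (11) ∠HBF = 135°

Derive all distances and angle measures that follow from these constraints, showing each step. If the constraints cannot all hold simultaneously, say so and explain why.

The constraints are consistent.

From the given relations:
  HB = CF = 10

Step 1: From MD = 15, DB = 10, and ∠MDB = 135°, by the law of cosines:
  MB² = MD² + DB² - 2·MD·DB·cos(135°) = 225 + 100 + 212.1 = 537.1
  MB ≈ 23.18

Step 2: From DF = 13, FC = 10, and ∠DFC = 45°, by the law of cosines:
  DC² = DF² + FC² - 2·DF·FC·cos(45°) = 169 + 100 - 183.8 = 85.15
  DC ≈ 9.23

Step 3: From MD = 15, MF = 5, DF = 13, by the inverse law of cosines:
  cos(∠DMF) = (MD² + MF² - DF²) / (2·MD·MF)
  ∠DMF = 57.32°

Step 4: From DF = 13, DM = 15, FM = 5, by the inverse law of cosines:
  cos(∠FDM) = (DF² + DM² - FM²) / (2·DF·DM)
  ∠FDM = 18.89°

Step 5: From FD = 13, FM = 5, DM = 15, by the inverse law of cosines:
  cos(∠DFM) = (FD² + FM² - DM²) / (2·FD·FM)
  ∠DFM = 103.8°

Step 6: From MB = 23.18, BL = 5, and ∠MBL = 135°, by the law of cosines:
  ML² = MB² + BL² - 2·MB·BL·cos(135°) = 537.1 + 25 + 163.9 = 726
  ML ≈ 26.94

Step 7: From MB = 23.18, MD = 15, BD = 10, by the inverse law of cosines:
  cos(∠BMD) = (MB² + MD² - BD²) / (2·MB·MD)
  ∠BMD = 17.76°

Step 8: From DC = 9.23, DF = 13, CF = 10, by the inverse law of cosines:
  cos(∠CDF) = (DC² + DF² - CF²) / (2·DC·DF)
  ∠CDF = 50.02°

Step 9: From BD = 10, BM = 23.18, DM = 15, by the inverse law of cosines:
  cos(∠DBM) = (BD² + BM² - DM²) / (2·BD·BM)
  ∠DBM = 27.24°

Step 10: From CD = 9.23, CF = 10, DF = 13, by the inverse law of cosines:
  cos(∠DCF) = (CD² + CF² - DF²) / (2·CD·CF)
  ∠DCF = 84.98°

Step 11: From MB = 23.18, ML = 26.94, BL = 5, by the inverse law of cosines:
  cos(∠BML) = (MB² + ML² - BL²) / (2·MB·ML)
  ∠BML = 7.54°

Step 12: From LB = 5, LM = 26.94, BM = 23.18, by the inverse law of cosines:
  cos(∠BLM) = (LB² + LM² - BM²) / (2·LB·LM)
  ∠BLM = 37.46°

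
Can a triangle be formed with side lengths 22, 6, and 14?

Check the triangle inequality: 6 + 14 = 20 ≤ 22.
Since the sum of two sides does not exceed the third, no triangle can be formed.

No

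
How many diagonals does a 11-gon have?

Each of the 11 vertices connects to 8 non-adjacent vertices via diagonals.
Total connections = 11 × 8 = 88, but each diagonal is counted twice.
Number of diagonals = 88 / 2 = 44.

44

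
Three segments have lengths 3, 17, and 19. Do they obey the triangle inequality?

Check all three triangle inequalities:
3 + 17 = 20 > 19 ✓
3 + 19 = 22 > 17 ✓
17 + 19 = 36 > 3 ✓
All conditions hold, so these sides form a valid triangle.

Yes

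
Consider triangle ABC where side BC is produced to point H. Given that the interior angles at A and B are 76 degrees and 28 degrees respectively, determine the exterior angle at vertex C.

The interior angle at C is 180 - 76 - 28 = 76 degrees.
The exterior angle and interior angle at C are supplementary:
Exterior angle = 180 - 76 = 104 degrees.

104 degrees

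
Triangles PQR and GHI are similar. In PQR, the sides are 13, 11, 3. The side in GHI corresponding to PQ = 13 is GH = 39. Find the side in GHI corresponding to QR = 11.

Since the triangles are similar, the ratio of corresponding sides is constant.
Scale factor k = GH / PQ = 39 / 13 = 3
HI = k * QR = 3 * 11 = 33

33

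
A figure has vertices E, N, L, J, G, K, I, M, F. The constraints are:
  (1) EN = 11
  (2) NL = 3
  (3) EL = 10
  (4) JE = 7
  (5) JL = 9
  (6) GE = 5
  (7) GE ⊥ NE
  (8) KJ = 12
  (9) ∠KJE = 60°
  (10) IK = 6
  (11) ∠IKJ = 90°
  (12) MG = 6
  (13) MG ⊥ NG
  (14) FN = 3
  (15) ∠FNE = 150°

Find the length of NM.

Step 1: By the law of cosines on triangle GEN: GN² = 5² + 11² − 2·5·11·cos(90°) = 146, so GN = √146.
Step 2: By the law of cosines on triangle NGM: NM² = √146² + 6² − 2·√146·6·cos(90°) = 182, so NM = √182.

Therefore, the length of NM = √182.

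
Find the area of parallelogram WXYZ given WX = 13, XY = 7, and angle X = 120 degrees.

The area of a parallelogram equals the product of two adjacent sides times the sine of the included angle.
This is because the height equals 7 * sin(120°) = 7*sqrt(3)/2.
Area = 13 * 7*sqrt(3)/2 = 91*sqrt(3)/2

91*sqrt(3)/2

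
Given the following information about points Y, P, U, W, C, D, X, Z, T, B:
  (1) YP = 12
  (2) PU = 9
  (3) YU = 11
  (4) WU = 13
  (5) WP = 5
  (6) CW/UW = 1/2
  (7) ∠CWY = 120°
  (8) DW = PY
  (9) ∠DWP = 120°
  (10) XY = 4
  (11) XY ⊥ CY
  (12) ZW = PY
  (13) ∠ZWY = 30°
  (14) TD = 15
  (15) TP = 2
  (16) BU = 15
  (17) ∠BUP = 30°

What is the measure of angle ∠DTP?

From the given relations: DW = PY = 12.
Step 1: By the law of cosines on triangle DWP: DP² = 12² + 5² − 2·12·5·cos(120°) = 229, so DP ≈ 15.13.
Step 2: By the inverse law of cosines on triangle DTP: cos(∠DTP) = (15² + 2² − 15.13²) / (2·15·2) = 0/60 = 0, so ∠DTP = 90°.

Therefore, the measure of angle ∠DTP = 90°.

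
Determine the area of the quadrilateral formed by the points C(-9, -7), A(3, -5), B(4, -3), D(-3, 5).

Shoelace: sum of cross terms = 154, Area = (1/2)|154| = 77

77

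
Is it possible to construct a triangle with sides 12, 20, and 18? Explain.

Check all three triangle inequalities:
12 + 20 = 32 > 18 ✓
12 + 18 = 30 > 20 ✓
20 + 18 = 38 > 12 ✓
All conditions hold, so these sides form a valid triangle.

Yes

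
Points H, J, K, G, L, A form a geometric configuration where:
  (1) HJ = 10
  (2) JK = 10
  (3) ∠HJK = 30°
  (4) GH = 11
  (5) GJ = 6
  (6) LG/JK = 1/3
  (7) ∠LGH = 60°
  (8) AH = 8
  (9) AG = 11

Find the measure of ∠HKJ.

Step 1: By the law of cosines on triangle KJH: KH² = 10² + 10² − 2·10·10·cos(30°) = 26.79, so KH ≈ 5.18.
Step 2: By the inverse law of cosines on triangle HKJ: cos(∠HKJ) = (5.18² + 10² − 10²) / (2·5.18·10) = 26.79/103.53 = 0.2588, so ∠HKJ = 75°.

Therefore, the measure of angle ∠HKJ = 75°.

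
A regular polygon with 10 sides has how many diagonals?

The number of diagonals in an n-gon is n(n - 3)/2.
For n = 10: 10(10 - 3)/2 = 10 × 7 / 2 = 35.

35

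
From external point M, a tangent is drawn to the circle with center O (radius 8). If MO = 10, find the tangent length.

The tangent, radius, and line from the external point to the center form a right triangle.
The right angle is where the tangent meets the radius.
By the Pythagorean theorem: tangent² + 8² = 10²
tangent² = 100 - 64 = 36
tangent = 6

6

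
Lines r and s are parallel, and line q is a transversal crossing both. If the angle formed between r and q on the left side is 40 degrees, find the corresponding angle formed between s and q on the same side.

Corresponding angles formed by parallel lines and a transversal are equal.
The given angle is 40 degrees.
The corresponding angle = 40 degrees.

40 degrees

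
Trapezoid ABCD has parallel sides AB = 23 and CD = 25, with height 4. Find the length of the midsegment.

The midsegment of a trapezoid = (base1 + base2) / 2
midsegment = (23 + 25) / 2
midsegment = 48 / 2
midsegment = 24

24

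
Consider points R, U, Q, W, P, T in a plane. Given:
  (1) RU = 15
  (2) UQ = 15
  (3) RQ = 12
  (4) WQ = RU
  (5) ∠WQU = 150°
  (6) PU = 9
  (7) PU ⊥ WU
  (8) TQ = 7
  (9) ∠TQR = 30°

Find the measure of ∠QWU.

From the given relations: WQ = RU = 15.
Step 1: By the law of cosines on triangle WQU: WU² = 15² + 15² − 2·15·15·cos(150°) = 839.71, so WU ≈ 28.98.
Step 2: By the inverse law of cosines on triangle QWU: cos(∠QWU) = (15² + 28.98² − 15²) / (2·15·28.98) = 839.71/869.33 = 0.9659, so ∠QWU = 15°.

Therefore, the measure of angle ∠QWU = 15°.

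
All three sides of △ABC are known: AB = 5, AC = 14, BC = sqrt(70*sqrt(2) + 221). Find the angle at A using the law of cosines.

When all three sides of a triangle are known, the law of cosines can be rearranged to find any angle.
cos(C) = (a² + b² - c²) / (2ab) gives cos(A) = -sqrt(2)/2.
Taking the inverse cosine: A = 135°.

135°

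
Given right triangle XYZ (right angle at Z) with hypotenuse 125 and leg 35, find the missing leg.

By the Pythagorean theorem: YZ^2 = XY^2 - XZ^2
YZ^2 = 125^2 - 35^2 = 15625 - 1225 = 14400
YZ = sqrt(14400) = 120

120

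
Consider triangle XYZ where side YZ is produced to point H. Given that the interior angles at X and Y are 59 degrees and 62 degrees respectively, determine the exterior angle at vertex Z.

Exterior angle = 59 + 62 = 121 degrees (exterior angle theorem).

121 degrees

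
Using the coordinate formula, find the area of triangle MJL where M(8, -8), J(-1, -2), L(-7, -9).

The Shoelace formula computes the area from vertex coordinates by summing cross products.
For vertices (8,-8), (-1,-2), (-7,-9):
Signed sum = 8*-2 - -1*-8 + -1*-9 - -7*-2 + -7*-8 - 8*-9
= -24 + -5 + 128 = 99
Area = (1/2)|99| = 99/2.

99/2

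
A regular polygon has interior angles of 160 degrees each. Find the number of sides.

Each interior angle of a regular n-gon is (n - 2) * 180 / n.
Setting this equal to 160:
(n - 2) * 180 / n = 160
Each exterior angle = 180 - 160 = 20 degrees.
Since exterior angles sum to 360: n = 360 / 20 = 18.

18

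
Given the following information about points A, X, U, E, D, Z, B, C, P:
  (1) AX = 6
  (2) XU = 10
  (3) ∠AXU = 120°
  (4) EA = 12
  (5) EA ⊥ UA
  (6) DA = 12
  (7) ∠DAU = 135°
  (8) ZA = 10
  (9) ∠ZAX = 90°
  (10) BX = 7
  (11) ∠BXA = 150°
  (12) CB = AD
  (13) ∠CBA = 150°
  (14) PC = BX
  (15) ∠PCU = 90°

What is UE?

Step 1: By the law of cosines on triangle UXA: UA² = 10² + 6² − 2·10·6·cos(120°) = 196, so UA = 14.
Step 2: By the law of cosines on triangle UAE: UE² = 14² + 12² − 2·14·12·cos(90°) = 340, so UE = 2·√85.

Therefore, the length of UE = 2·√85.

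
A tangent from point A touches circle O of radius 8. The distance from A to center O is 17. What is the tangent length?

tangent = √(d² - r²) = √(17² - 8²) = √(289 - 64) = √225 = 15

15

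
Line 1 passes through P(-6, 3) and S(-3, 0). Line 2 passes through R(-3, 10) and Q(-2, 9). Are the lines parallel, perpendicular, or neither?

Slope of line 1: m1 = (0 - 3)/(-3 - -6) = -3/3 = -1
Slope of line 2: m2 = (9 - 10)/(-2 - -3) = -1/1 = -1
Two lines are parallel if and only if they have equal slopes (or both are vertical).
Here m1 = m2 = -1, confirming the lines are parallel.

Parallel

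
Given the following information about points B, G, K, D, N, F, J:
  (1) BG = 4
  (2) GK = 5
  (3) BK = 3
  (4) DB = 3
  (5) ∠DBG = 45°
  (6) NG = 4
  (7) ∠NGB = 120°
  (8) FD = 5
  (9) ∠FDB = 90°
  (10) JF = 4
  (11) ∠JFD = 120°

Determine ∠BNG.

Step 1: By the law of cosines on triangle NGB: NB² = 4² + 4² − 2·4·4·cos(120°) = 48, so NB = 4·√3.
Step 2: By the inverse law of cosines on triangle BNG: cos(∠BNG) = ((4·√3)² + 4² − 4²) / (2·4·√3·4) = 48/55.43 = 0.866, so ∠BNG = 30°.

Therefore, the measure of angle ∠BNG = 30°.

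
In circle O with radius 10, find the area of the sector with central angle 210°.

Sector area = π(10²)(7/12) = 175*pi/3

175*pi/3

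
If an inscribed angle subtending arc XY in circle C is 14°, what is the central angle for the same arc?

The inscribed angle theorem states that a central angle is always twice any inscribed angle that subtends the same arc.
Since the inscribed angle is 14°, the central angle = 2 × 14° = 28°.

28°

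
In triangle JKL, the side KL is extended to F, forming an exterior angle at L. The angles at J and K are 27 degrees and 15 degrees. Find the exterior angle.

The interior angle at L is 180 - 27 - 15 = 138 degrees.
The exterior angle and interior angle at L are supplementary:
Exterior angle = 180 - 138 = 42 degrees.

42 degrees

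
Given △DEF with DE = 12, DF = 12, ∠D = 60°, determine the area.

Area = (1/2)(12)(12) sin(60°) = (1/2)(12)(12)(sqrt(3)/2) = 36*sqrt(3)

36*sqrt(3)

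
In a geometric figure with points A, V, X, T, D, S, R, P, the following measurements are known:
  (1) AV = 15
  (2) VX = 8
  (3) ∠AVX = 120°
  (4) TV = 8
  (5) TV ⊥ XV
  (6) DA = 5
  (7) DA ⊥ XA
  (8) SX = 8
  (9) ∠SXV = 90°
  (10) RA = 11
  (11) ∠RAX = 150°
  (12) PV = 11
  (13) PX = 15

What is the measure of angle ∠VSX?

Step 1: By the law of cosines on triangle SXV: SV² = 8² + 8² − 2·8·8·cos(90°) = 128, so SV = 8·√2.
Step 2: By the inverse law of cosines on triangle VSX: cos(∠VSX) = ((8·√2)² + 8² − 8²) / (2·8·√2·8) = 128/181.02 = 0.7071, so ∠VSX = 45°.

Therefore, the measure of angle ∠VSX = 45°.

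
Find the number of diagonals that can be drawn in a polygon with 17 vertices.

Total line segments between 17 vertices = C(17,2) = 136.
Subtract the 17 sides: 136 - 17 = 119 diagonals.

119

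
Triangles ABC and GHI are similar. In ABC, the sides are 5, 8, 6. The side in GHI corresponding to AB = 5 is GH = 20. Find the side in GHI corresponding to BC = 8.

k = 20/5 = 4. HI = 4 * 8 = 32.

32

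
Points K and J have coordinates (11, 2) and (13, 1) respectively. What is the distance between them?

d = sqrt((2)^2 + (-1)^2) = sqrt(5)

sqrt(5)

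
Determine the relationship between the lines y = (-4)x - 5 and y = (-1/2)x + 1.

Slope of line 1: m1 = -4
Slope of line 2: m2 = -1/2
m1 != m2 (-4 != -1/2), so not parallel.
m1 * m2 = (-4) * (-1/2) = 2 != -1, so not perpendicular.
The lines are neither parallel nor perpendicular.

Neither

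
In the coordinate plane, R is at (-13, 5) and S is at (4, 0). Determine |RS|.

The horizontal distance is |4 - -13| = 17 and the vertical distance is |0 - 5| = 5.
By the Pythagorean theorem, d = sqrt(17^2 + 5^2) = sqrt(314).

sqrt(314)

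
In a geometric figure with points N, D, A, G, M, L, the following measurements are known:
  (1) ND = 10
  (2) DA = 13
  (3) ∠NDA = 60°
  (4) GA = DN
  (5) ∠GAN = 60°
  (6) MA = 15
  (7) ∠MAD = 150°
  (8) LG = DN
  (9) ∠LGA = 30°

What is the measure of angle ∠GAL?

From the given relations: GA = DN = 10; LG = DN = 10.
Step 1: By the law of cosines on triangle AGL: AL² = 10² + 10² − 2·10·10·cos(30°) = 26.79, so AL ≈ 5.18.
Step 2: By the inverse law of cosines on triangle GAL: cos(∠GAL) = (10² + 5.18² − 10²) / (2·10·5.18) = 26.79/103.53 = 0.2588, so ∠GAL = 75°.

Therefore, the measure of angle ∠GAL = 75°.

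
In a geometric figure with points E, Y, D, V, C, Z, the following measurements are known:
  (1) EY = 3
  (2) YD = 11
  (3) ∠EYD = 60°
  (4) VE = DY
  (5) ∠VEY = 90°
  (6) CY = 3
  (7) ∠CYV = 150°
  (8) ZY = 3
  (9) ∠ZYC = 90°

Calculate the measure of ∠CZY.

Step 1: By the law of cosines on triangle ZYC: ZC² = 3² + 3² − 2·3·3·cos(90°) = 18, so ZC = 3·√2.
Step 2: By the inverse law of cosines on triangle CZY: cos(∠CZY) = ((3·√2)² + 3² − 3²) / (2·3·√2·3) = 18/25.46 = 0.7071, so ∠CZY = 45°.

Therefore, the measure of angle ∠CZY = 45°.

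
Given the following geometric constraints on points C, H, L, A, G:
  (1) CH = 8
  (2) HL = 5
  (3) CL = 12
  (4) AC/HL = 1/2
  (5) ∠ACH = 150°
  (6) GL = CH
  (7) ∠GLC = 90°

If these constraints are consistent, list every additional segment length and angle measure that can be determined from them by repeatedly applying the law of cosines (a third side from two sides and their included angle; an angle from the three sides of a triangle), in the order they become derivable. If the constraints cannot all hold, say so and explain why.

The constraints are consistent. Derivable facts, in order:
After 1 step:
- CG = 4·√13
- HA ≈ 10.24
- ∠CHL = 133.43°
- ∠CLH = 28.96°
- ∠HCL = 17.61°
After 2 steps:
- ∠AHC = 7.01°
- ∠CAH = 22.99°
- ∠CGL = 56.31°
- ∠GCL = 33.69°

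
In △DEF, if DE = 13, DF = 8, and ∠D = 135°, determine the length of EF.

When two sides and the included angle are known, the law of cosines gives the third side.
c^2 = a^2 + b^2 - 2ab cos(C) generalizes the Pythagorean theorem to non-right triangles.
Here: EF^2 = 169 + 64 - 208*(-sqrt(2)/2) = 104*sqrt(2) + 233
EF = sqrt(104*sqrt(2) + 233)

sqrt(104*sqrt(2) + 233)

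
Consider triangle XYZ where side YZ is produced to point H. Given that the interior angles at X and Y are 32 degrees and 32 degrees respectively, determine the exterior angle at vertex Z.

Exterior angle = 32 + 32 = 64 degrees (exterior angle theorem).

64 degrees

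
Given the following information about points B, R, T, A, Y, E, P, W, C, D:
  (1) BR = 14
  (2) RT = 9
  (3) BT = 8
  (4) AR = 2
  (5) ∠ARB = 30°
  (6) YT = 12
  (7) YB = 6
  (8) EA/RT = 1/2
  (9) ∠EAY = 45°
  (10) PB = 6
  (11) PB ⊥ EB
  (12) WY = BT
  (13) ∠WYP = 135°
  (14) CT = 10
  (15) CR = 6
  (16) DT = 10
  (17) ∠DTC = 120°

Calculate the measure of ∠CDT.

Step 1: By the law of cosines on triangle DTC: DC² = 10² + 10² − 2·10·10·cos(120°) = 300, so DC = 10·√3.
Step 2: By the inverse law of cosines on triangle CDT: cos(∠CDT) = ((10·√3)² + 10² − 10²) / (2·10·√3·10) = 300/346.41 = 0.866, so ∠CDT = 30°.

Therefore, the measure of angle ∠CDT = 30°.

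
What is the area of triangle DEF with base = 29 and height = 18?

Area = (1/2) * base * height
Area = (1/2) * 29 * 18
Area = 261

261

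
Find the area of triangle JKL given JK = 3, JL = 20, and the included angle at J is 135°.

Area = (1/2)(3)(20) sin(135°) = (1/2)(3)(20)(sqrt(2)/2) = 15*sqrt(2)

15*sqrt(2)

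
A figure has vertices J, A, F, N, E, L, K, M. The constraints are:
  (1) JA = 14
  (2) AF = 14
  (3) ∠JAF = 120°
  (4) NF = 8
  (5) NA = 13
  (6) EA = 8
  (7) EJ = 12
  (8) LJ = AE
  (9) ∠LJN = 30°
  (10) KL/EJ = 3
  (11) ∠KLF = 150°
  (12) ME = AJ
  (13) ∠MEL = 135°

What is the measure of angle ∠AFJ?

Step 1: By the law of cosines on triangle FAJ: FJ² = 14² + 14² − 2·14·14·cos(120°) = 588, so FJ = 14·√3.
Step 2: By the inverse law of cosines on triangle AFJ: cos(∠AFJ) = (14² + (14·√3)² − 14²) / (2·14·14·√3) = 588/678.96 = 0.866, so ∠AFJ = 30°.

Therefore, the measure of angle ∠AFJ = 30°.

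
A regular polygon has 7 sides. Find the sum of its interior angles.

The sum of interior angles of an n-sided polygon is (n - 2) * 180.
For n = 7: (7 - 2) * 180 = 5 * 180 = 900 degrees.

900 degrees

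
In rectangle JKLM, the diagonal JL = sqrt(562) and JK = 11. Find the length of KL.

The diagonal of a rectangle forms a right triangle with the two sides.
Rearranging the Pythagorean theorem: missing side = sqrt(d^2 - known^2).
= sqrt(562 - 121) = sqrt(441) = 21.

21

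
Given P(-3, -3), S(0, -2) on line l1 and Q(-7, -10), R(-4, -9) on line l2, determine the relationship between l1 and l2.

Slope of line 1: m1 = (-2 - -3)/(0 - -3) = 1/3 = 1/3
Slope of line 2: m2 = (-9 - -10)/(-4 - -7) = 1/3 = 1/3
Since m1 = m2 = 1/3, the lines are parallel.

Parallel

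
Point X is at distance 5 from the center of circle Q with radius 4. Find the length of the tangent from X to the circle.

The tangent, radius, and line from the external point to the center form a right triangle.
The right angle is where the tangent meets the radius.
By the Pythagorean theorem: tangent² + 4² = 5²
tangent² = 25 - 16 = 9
tangent = 3

3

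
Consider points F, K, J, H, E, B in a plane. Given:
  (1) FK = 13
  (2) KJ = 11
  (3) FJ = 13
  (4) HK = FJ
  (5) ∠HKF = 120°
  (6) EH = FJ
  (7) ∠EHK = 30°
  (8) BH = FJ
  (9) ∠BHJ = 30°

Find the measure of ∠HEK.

From the given relations: EH = FJ = 13; HK = FJ = 13.
Step 1: By the law of cosines on triangle EHK: EK² = 13² + 13² − 2·13·13·cos(30°) = 45.28, so EK ≈ 6.73.
Step 2: By the inverse law of cosines on triangle HEK: cos(∠HEK) = (13² + 6.73² − 13²) / (2·13·6.73) = 45.28/174.96 = 0.2588, so ∠HEK = 75°.

Therefore, the measure of angle ∠HEK = 75°.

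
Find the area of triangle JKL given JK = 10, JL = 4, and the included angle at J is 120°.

Area = (1/2)(10)(4) sin(120°) = (1/2)(10)(4)(sqrt(3)/2) = 10*sqrt(3)

10*sqrt(3)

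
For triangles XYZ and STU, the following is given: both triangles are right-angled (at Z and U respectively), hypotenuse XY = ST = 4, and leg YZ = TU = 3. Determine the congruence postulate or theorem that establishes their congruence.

The given information provides:
both triangles are right-angled (at Z and U respectively), hypotenuse XY = ST = 4, and leg YZ = TU = 3
This matches the HL congruence theorem.
The hypotenuse and one leg of two right triangles are equal (Hypotenuse-Leg).

HL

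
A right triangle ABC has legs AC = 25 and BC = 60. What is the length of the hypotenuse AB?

AB = sqrt(25^2 + 60^2) = sqrt(4225) = 65

65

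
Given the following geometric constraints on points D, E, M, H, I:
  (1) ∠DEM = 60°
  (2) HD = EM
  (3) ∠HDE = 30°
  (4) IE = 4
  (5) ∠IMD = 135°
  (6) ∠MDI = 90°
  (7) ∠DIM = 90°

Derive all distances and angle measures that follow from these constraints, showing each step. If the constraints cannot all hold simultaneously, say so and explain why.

These constraints are not satisfiable: (5), (6) and (7) are the three interior angles of triangle IMD, which must sum to 180°, but 135° + 90° + 90° = 315°. No planar figure meets all of them, so nothing further can be derived.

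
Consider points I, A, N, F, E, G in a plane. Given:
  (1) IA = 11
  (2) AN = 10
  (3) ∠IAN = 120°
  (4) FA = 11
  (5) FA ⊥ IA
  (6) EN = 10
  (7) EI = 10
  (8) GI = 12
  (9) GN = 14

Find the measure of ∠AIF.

Step 1: By the law of cosines on triangle IAF: IF² = 11² + 11² − 2·11·11·cos(90°) = 242, so IF = 11·√2.
Step 2: By the inverse law of cosines on triangle AIF: cos(∠AIF) = (11² + (11·√2)² − 11²) / (2·11·11·√2) = 242/342.24 = 0.7071, so ∠AIF = 45°.

Therefore, the measure of angle ∠AIF = 45°.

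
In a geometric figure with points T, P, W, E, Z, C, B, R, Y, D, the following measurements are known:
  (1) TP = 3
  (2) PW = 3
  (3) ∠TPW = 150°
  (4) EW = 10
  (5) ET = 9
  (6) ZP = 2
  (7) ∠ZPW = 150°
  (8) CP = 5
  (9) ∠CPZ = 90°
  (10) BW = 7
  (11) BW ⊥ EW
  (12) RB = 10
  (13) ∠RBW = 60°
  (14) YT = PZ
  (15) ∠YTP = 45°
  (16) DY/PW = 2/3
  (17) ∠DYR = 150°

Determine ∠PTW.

Step 1: By the law of cosines on triangle TPW: TW² = 3² + 3² − 2·3·3·cos(150°) = 33.59, so TW ≈ 5.8.
Step 2: By the inverse law of cosines on triangle PTW: cos(∠PTW) = (3² + 5.8² − 3²) / (2·3·5.8) = 33.59/34.77 = 0.9659, so ∠PTW = 15°.

Therefore, the measure of angle ∠PTW = 15°.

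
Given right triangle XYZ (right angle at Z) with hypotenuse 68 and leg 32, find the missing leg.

YZ = sqrt(68^2 - 32^2) = sqrt(3600) = 60

60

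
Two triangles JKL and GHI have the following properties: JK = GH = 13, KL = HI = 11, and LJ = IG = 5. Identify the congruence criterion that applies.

The given information matches SSS: All three pairs of corresponding sides are equal (Side-Side-Side).

SSS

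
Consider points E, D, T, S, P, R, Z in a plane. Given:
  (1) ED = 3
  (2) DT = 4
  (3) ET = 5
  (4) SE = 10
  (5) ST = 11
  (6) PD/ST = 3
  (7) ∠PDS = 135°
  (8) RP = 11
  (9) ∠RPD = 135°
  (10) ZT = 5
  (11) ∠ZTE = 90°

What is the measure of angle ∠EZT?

Step 1: By the law of cosines on triangle ZTE: ZE² = 5² + 5² − 2·5·5·cos(90°) = 50, so ZE = 5·√2.
Step 2: By the inverse law of cosines on triangle EZT: cos(∠EZT) = ((5·√2)² + 5² − 5²) / (2·5·√2·5) = 50/70.71 = 0.7071, so ∠EZT = 45°.

Therefore, the measure of angle ∠EZT = 45°.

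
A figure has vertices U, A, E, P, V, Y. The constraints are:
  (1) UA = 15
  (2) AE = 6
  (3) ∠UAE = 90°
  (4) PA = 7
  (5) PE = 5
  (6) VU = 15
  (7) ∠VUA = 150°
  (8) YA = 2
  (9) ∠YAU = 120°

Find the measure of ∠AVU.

Step 1: By the law of cosines on triangle VUA: VA² = 15² + 15² − 2·15·15·cos(150°) = 839.71, so VA ≈ 28.98.
Step 2: By the inverse law of cosines on triangle AVU: cos(∠AVU) = (28.98² + 15² − 15²) / (2·28.98·15) = 839.71/869.33 = 0.9659, so ∠AVU = 15°.

Therefore, the measure of angle ∠AVU = 15°.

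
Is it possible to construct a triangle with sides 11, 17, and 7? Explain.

Yes.
The triangle inequality requires that the sum of any two sides exceeds the third.
Here 7 + 11 = 18 > 17, so the condition is met.

Yes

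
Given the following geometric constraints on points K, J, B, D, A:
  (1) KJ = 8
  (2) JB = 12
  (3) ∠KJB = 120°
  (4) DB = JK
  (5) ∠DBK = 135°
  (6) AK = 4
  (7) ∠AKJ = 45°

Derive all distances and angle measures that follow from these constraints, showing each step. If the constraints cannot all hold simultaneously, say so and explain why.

The constraints are consistent.

From the given relations:
  DB = JK = 8

Step 1: From KJ = 8, JB = 12, and ∠KJB = 120°, by the law of cosines:
  KB² = KJ² + JB² - 2·KJ·JB·cos(120°) = 64 + 144 + 96 = 304
  KB = 4·√19

Step 2: From JK = 8, KA = 4, and ∠JKA = 45°, by the law of cosines:
  JA² = JK² + KA² - 2·JK·KA·cos(45°) = 64 + 16 - 45.25 = 34.75
  JA ≈ 5.89

Step 3: From KB = 4·√19, BD = 8, and ∠KBD = 135°, by the law of cosines:
  KD² = KB² + BD² - 2·KB·BD·cos(135°) = 304 + 64 + 197.3 = 565.3
  KD ≈ 23.78

Step 4: From KB = 4·√19, KJ = 8, BJ = 12, by the inverse law of cosines:
  cos(∠BKJ) = (KB² + KJ² - BJ²) / (2·KB·KJ)
  ∠BKJ = 36.59°

Step 5: From JA = 5.89, JK = 8, AK = 4, by the inverse law of cosines:
  cos(∠AJK) = (JA² + JK² - AK²) / (2·JA·JK)
  ∠AJK = 28.68°

Step 6: From BJ = 12, BK = 4·√19, JK = 8, by the inverse law of cosines:
  cos(∠JBK) = (BJ² + BK² - JK²) / (2·BJ·BK)
  ∠JBK = 23.41°

Step 7: From AJ = 5.89, AK = 4, JK = 8, by the inverse law of cosines:
  cos(∠JAK) = (AJ² + AK² - JK²) / (2·AJ·AK)
  ∠JAK = 106.32°

Step 8: From KB = 4·√19, KD = 23.78, BD = 8, by the inverse law of cosines:
  cos(∠BKD) = (KB² + KD² - BD²) / (2·KB·KD)
  ∠BKD = 13.76°

Step 9: From DB = 8, DK = 23.78, BK = 4·√19, by the inverse law of cosines:
  cos(∠BDK) = (DB² + DK² - BK²) / (2·DB·DK)
  ∠BDK = 31.24°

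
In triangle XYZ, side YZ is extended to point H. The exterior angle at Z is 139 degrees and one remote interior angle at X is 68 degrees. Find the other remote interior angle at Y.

By the exterior angle theorem: exterior angle = sum of remote interior angles.
139 = 68 + angle Y
angle Y = 139 - 68 = 71 degrees

71 degrees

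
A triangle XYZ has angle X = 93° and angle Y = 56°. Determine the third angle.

The interior angles sum to 180°: angle Z = 180 - 93 - 56 = 31°.
The triangle is obtuse (angles 93°, 56°, 31°).

31 degrees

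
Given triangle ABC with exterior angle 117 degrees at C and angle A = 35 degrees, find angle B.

By the exterior angle theorem: exterior angle = sum of remote interior angles.
117 = 35 + angle B
angle B = 117 - 35 = 82 degrees

82 degrees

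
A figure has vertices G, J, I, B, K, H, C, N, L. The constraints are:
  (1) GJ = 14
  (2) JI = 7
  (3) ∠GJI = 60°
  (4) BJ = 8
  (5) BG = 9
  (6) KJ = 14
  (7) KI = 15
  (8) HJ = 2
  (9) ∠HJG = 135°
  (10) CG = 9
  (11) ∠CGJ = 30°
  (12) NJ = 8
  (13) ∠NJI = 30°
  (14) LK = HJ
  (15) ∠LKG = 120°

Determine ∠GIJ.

Step 1: By the law of cosines on triangle IJG: IG² = 7² + 14² − 2·7·14·cos(60°) = 147, so IG = 7·√3.
Step 2: By the inverse law of cosines on triangle GIJ: cos(∠GIJ) = ((7·√3)² + 7² − 14²) / (2·7·√3·7) = 0/169.74 = 0, so ∠GIJ = 90°.

Therefore, the measure of angle ∠GIJ = 90°.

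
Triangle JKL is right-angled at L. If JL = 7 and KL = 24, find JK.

In a right triangle, the square of the hypotenuse equals the sum of the squares of the two legs.
The legs are 7 and 24, so the hypotenuse = sqrt(49 + 576) = sqrt(625) = 25.

25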